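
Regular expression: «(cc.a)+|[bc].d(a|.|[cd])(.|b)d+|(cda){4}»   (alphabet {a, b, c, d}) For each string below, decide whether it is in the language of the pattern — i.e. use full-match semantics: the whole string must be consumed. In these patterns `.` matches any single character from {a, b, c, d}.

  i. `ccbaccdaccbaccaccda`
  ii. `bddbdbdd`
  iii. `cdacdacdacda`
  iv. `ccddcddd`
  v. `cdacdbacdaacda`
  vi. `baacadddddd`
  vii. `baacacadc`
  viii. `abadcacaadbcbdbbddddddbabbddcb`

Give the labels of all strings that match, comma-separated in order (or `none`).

i → no match
ii. `bddbdbdd` → no match
iii. `cdacdacdacda` → match
iv. `ccddcddd` → match
v → no match
vi. `baacadddddd` → no match
vii. `baacacadc` → no match
viii → no match

iii, iv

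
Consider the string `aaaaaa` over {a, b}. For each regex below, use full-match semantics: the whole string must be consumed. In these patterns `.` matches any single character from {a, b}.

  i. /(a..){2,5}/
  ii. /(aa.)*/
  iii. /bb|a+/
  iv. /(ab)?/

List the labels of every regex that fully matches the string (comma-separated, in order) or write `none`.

i → match
ii → match
iii → match
iv → no match

i, ii, iii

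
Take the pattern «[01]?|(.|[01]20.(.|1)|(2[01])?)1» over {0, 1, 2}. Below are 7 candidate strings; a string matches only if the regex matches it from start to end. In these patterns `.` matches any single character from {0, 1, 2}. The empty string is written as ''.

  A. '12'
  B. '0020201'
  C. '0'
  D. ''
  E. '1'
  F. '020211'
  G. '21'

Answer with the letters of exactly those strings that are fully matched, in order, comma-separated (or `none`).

A → no match
B → no match
C → match
D → match
E → match
F → match
G → match

C, D, E, F, G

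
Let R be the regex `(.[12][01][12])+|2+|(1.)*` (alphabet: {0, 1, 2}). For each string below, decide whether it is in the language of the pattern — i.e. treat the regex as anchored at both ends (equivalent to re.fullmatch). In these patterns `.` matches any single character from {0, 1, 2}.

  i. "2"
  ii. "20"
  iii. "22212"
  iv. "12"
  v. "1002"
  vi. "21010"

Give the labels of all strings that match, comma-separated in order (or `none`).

i. "2" → match
ii. "20" → no match
iii. "22212" → no match
iv. "12" → match
v. "1002" → no match
vi. "21010" → no match

i, iv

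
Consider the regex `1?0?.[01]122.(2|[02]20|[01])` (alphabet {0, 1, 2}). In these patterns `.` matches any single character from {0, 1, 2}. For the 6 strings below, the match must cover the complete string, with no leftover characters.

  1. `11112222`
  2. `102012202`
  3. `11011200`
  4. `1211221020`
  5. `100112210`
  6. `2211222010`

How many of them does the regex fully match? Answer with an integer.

1. `11112222` → match
2. `102012202` → match
3. `11011200` → no match
4. `1211221020` → match
5. `100112210` → match
6. `2211222010` → no match
Total matched: 4

4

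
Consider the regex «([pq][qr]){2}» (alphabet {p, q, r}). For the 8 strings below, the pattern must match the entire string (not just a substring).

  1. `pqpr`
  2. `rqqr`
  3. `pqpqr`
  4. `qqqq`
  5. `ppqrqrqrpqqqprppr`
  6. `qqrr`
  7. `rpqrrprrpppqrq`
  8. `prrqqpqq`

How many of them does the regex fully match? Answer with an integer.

2

1. `pqpr` → match
2. `rqqr` → no match
3. `pqpqr` → no match
4. `qqqq` → match
5 → no match
6. `qqrr` → no match
7 → no match
8. `prrqqpqq` → no match
Total matched: 2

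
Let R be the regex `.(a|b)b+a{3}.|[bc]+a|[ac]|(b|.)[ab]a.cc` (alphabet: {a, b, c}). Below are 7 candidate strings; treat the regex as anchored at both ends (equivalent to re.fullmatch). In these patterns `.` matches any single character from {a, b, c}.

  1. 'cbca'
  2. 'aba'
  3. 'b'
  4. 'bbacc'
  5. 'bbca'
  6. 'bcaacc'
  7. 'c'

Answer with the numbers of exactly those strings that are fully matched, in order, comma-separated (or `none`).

1 → match
2 → no match
3 → no match
4 → no match
5 → match
6 → no match
7 → match

1, 5, 7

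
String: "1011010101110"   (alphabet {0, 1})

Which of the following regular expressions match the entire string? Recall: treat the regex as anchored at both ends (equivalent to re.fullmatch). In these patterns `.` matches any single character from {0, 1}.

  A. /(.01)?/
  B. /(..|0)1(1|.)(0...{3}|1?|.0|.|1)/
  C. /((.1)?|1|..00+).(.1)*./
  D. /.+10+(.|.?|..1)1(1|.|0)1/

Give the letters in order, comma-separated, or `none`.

A → no match
B → no match
C → match
D → no match — must end with "1"

C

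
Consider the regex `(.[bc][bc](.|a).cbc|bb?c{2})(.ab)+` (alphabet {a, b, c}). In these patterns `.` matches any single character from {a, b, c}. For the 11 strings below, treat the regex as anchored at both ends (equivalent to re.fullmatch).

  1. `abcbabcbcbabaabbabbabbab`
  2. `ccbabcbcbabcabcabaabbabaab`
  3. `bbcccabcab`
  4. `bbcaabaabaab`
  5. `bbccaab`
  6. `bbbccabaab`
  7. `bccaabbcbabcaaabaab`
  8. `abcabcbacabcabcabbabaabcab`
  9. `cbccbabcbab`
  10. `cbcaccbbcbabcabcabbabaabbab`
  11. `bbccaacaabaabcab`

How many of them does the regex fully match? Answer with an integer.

1 → no match
2 → match
3 → match
4 → no match
5 → match
6 → no match
7 → no match
8 → no match
9 → no match
10 → no match
11 → no match
Total matched: 3

3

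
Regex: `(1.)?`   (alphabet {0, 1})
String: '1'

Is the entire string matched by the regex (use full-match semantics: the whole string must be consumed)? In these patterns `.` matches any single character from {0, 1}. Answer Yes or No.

No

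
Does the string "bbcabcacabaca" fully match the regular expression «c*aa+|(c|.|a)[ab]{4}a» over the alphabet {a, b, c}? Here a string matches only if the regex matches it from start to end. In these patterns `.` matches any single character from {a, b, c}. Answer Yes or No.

No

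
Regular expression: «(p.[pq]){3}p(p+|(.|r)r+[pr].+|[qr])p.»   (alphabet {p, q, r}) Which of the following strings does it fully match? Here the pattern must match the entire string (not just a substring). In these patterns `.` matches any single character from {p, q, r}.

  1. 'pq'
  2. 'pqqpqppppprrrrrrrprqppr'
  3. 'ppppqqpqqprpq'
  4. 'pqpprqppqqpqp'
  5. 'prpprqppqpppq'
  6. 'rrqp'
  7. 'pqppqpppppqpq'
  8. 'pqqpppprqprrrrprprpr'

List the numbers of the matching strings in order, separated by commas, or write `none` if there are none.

2, 3, 5, 7, 8

1. 'pq' → no match
2 → match
3 → match
4 → no match
5 → match
6. 'rrqp' → no match — must start with 'p'
7 → match
8 → match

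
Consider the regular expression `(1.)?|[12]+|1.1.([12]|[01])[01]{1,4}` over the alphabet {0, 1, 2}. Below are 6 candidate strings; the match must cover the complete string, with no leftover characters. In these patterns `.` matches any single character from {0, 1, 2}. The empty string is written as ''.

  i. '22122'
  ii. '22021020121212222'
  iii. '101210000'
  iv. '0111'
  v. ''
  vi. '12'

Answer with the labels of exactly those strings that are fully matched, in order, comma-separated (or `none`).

i, iii, v, vi

i → match
ii → no match
iii → match
iv → no match
v → match
vi → match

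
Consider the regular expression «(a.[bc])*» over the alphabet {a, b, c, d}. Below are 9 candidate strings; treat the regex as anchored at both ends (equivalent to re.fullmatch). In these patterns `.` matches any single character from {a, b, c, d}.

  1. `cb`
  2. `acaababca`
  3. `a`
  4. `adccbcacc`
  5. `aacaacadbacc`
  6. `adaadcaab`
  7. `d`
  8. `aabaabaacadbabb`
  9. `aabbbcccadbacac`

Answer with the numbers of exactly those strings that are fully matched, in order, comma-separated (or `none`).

1. `cb` → no match
2. `acaababca` → no match
3. `a` → no match
4. `adccbcacc` → no match
5. `aacaacadbacc` → match
6. `adaadcaab` → no match
7. `d` → no match
8 → match
9 → no match

5, 8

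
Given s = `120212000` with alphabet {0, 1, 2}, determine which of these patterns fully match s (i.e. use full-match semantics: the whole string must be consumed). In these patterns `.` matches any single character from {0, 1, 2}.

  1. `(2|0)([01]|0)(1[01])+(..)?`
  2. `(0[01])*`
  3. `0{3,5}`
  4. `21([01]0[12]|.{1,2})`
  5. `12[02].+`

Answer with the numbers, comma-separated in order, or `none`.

5

1 → no match
2 → no match
3 → no match — must start with `0`
4 → no match — must start with `21`
5 → match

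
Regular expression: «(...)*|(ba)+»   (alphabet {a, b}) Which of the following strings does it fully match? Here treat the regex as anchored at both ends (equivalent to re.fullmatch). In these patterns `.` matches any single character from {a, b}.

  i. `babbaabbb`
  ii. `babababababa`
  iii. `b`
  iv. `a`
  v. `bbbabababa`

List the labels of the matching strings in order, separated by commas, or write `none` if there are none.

i → match
ii → match
iii → no match
iv → no match
v → no match

i, ii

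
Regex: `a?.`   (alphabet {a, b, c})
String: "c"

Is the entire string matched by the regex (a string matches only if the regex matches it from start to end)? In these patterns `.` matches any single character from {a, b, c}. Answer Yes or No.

Yes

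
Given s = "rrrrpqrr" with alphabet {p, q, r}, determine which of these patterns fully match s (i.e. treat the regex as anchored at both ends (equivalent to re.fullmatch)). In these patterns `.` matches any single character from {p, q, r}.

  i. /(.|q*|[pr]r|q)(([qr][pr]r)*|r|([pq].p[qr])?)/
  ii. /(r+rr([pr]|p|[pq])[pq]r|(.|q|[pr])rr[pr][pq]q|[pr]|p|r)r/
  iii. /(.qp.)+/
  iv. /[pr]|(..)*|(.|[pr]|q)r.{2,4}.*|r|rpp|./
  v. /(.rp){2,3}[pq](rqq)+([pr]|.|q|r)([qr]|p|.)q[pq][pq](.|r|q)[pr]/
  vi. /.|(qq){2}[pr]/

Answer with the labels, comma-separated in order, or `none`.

i → no match
ii → match
iii → no match
iv → match
v → no match
vi → no match

ii, iv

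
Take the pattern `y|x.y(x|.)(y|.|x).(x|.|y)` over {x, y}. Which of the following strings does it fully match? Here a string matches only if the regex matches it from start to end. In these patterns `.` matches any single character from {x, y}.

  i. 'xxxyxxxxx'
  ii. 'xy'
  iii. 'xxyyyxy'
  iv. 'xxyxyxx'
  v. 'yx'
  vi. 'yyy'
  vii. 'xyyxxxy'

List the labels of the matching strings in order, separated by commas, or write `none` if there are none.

i → no match
ii → no match
iii → match
iv → match
v → no match
vi → no match
vii → match

iii, iv, vii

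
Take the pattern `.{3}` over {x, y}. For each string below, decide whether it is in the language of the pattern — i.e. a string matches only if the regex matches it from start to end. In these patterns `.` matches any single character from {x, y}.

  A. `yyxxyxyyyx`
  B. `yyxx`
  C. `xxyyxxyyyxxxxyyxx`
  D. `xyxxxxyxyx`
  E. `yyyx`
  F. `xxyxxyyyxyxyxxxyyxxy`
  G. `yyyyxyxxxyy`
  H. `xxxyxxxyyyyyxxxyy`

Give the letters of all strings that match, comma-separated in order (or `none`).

A → no match
B → no match
C → no match
D → no match
E → no match
F → no match
G → no match
H → no match

none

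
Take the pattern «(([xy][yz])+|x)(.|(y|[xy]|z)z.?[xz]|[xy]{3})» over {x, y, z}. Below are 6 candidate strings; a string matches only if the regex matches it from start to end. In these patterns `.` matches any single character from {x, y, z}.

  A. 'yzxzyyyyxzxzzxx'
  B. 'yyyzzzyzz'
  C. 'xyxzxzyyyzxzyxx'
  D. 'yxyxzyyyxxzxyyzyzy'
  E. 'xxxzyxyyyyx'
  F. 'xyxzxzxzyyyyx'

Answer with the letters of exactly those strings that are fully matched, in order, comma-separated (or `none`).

A → no match
B → no match
C → match
D → no match
E → no match
F → match

C, F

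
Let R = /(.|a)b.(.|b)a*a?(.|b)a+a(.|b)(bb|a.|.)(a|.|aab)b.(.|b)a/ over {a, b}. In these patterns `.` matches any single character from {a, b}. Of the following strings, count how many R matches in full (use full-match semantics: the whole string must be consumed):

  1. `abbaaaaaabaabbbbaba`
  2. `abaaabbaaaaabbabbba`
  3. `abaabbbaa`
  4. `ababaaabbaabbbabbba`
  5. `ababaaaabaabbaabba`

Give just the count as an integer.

1

1 → match
2 → no match
3 → no match
4 → no match
5 → no match
Total matched: 1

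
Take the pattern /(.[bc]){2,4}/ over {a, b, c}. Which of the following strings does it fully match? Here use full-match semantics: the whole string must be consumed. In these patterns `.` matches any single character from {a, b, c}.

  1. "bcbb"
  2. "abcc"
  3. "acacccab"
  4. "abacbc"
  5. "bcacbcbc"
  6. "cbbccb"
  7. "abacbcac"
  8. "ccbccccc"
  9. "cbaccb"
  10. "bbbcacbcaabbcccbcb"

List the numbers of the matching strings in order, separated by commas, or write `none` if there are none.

1 → match
2 → match
3 → match
4 → match
5 → match
6 → match
7 → match
8 → match
9 → match
10 → no match

1, 2, 3, 4, 5, 6, 7, 8, 9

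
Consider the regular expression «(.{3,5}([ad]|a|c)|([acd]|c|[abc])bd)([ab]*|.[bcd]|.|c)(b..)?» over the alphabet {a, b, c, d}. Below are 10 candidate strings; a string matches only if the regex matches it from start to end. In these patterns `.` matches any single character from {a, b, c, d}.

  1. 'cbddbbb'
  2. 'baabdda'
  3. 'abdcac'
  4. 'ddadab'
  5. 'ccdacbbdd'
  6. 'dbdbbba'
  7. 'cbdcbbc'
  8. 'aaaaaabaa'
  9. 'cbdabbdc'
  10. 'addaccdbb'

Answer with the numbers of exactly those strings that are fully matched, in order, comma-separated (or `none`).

1 → match
2 → match
3 → match
4 → match
5 → match
6 → match
7 → match
8 → match
9 → match
10 → no match

1, 2, 3, 4, 5, 6, 7, 8, 9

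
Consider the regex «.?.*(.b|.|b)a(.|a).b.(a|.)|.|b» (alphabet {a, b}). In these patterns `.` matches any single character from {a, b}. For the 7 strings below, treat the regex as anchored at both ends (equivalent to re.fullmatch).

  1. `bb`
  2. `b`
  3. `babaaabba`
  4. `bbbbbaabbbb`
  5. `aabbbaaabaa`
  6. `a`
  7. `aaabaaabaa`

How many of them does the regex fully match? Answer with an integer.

1 → no match
2 → match
3 → match
4 → match
5 → match
6 → match
7 → match
Total matched: 6

6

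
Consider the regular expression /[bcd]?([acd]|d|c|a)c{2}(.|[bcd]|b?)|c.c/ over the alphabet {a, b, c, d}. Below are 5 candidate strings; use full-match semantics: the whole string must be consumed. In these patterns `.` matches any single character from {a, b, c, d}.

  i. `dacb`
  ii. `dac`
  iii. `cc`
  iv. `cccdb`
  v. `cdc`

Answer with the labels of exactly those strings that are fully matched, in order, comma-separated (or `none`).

v

i → no match
ii → no match
iii → no match
iv → no match
v → match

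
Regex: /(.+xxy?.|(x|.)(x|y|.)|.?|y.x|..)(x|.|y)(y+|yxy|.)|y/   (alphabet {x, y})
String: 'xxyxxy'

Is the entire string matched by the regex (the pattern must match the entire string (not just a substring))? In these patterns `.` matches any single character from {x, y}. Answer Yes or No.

No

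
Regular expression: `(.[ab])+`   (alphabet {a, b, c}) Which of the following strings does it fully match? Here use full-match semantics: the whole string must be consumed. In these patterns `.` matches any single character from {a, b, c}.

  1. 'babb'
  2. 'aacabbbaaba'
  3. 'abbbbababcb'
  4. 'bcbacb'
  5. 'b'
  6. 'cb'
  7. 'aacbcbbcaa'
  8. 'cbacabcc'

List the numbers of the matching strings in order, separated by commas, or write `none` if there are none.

1 → match
2 → no match
3 → no match
4 → no match
5 → no match
6 → match
7 → no match
8 → no match

1, 6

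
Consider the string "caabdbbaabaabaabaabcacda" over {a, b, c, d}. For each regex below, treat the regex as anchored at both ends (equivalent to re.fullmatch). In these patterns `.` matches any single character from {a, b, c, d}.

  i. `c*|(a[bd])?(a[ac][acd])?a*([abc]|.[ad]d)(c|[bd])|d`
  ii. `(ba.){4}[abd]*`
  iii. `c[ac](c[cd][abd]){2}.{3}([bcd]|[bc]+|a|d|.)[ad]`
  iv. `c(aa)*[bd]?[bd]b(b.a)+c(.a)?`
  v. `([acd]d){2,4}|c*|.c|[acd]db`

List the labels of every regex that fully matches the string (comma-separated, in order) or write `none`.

iv

i → no match
ii → no match — must start with "ba"
iii → no match
iv → match
v → no match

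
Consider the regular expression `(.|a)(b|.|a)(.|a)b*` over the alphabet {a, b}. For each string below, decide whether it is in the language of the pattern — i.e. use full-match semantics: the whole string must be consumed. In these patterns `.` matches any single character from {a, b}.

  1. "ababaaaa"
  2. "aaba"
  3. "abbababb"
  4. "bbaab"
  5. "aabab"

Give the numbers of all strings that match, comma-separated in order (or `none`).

none

1 → no match
2 → no match
3 → no match
4 → no match
5 → no match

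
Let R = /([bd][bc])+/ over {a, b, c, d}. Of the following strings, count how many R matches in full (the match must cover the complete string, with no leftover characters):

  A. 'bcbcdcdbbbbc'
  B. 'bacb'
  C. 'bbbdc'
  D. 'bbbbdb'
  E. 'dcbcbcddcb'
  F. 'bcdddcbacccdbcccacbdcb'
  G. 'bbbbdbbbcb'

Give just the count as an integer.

A → match
B → no match
C → no match
D → match
E → no match
F → no match
G → no match
Total matched: 2

2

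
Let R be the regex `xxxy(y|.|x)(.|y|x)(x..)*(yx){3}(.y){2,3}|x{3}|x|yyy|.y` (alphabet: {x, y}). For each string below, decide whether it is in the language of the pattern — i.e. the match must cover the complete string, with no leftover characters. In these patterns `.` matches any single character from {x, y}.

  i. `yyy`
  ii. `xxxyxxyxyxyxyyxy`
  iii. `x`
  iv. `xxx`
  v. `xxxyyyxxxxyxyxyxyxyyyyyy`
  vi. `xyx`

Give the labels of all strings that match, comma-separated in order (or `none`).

i → match
ii → match
iii → match
iv → match
v → match
vi → no match

i, ii, iii, iv, v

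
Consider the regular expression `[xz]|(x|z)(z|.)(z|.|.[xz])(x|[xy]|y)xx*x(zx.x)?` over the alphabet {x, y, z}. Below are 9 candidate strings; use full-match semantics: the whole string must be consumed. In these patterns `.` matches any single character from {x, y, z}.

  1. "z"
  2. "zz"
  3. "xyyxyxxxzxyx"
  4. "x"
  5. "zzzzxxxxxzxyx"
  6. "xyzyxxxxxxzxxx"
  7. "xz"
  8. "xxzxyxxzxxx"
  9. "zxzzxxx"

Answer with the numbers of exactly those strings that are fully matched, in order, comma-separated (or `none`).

1 → match
2 → no match
3 → match
4 → match
5 → match
6 → match
7 → no match
8 → match
9 → match

1, 3, 4, 5, 6, 8, 9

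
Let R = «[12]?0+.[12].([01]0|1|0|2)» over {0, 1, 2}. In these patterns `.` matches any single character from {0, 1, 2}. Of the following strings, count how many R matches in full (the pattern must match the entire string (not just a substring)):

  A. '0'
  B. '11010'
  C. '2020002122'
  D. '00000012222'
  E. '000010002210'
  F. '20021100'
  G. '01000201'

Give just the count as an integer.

1

A → no match
B → no match
C → no match
D → no match
E → no match
F → match
G → no match
Total matched: 1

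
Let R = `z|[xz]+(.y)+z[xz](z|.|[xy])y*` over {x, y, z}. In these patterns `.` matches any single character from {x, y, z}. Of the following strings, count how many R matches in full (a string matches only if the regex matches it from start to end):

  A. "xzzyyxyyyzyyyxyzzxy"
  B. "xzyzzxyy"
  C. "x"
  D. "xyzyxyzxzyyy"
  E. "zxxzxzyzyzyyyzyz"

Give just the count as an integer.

2

A → match
B → match
C → no match
D → no match
E → no match
Total matched: 2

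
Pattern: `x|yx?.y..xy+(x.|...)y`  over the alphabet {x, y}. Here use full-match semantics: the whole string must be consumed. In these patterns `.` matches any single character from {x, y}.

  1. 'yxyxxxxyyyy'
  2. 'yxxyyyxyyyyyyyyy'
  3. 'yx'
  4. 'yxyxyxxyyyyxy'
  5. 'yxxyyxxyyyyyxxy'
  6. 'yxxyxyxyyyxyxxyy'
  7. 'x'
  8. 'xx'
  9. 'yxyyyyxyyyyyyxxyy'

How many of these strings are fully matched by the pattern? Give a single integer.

4

1 → no match
2 → match
3 → no match
4 → no match
5 → match
6 → no match
7 → match
8 → no match
9 → match
Total matched: 4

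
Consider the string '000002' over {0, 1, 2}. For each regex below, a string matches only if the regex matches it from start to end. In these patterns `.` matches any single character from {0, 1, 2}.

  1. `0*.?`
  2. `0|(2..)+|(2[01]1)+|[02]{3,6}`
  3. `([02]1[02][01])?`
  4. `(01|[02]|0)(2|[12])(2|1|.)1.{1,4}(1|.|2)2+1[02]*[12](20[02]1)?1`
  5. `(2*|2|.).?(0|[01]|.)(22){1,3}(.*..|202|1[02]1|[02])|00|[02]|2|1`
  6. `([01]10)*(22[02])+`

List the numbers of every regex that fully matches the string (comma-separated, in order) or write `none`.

1 → match
2 → match
3 → no match
4 → no match — must end with '1'
5 → no match
6 → no match

1, 2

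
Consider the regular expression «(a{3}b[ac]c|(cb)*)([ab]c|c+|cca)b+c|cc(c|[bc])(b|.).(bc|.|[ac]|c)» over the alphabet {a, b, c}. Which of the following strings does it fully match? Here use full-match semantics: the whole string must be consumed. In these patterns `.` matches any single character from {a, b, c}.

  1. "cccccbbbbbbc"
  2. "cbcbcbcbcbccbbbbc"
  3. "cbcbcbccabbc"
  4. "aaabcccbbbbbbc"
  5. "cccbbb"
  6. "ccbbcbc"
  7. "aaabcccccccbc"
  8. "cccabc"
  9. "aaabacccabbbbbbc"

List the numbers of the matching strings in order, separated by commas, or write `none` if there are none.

1, 2, 3, 4, 5, 6, 7, 8, 9

1 → match
2 → match
3 → match
4 → match
5 → match
6 → match
7 → match
8 → match
9 → match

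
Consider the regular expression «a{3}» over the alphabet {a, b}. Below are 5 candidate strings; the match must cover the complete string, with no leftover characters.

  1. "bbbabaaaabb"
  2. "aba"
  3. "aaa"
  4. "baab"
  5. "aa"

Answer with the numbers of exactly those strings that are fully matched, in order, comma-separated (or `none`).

1. "bbbabaaaabb" → no match — must start with "a"
2. "aba" → no match
3. "aaa" → match
4. "baab" → no match — must start with "a"
5. "aa" → no match

3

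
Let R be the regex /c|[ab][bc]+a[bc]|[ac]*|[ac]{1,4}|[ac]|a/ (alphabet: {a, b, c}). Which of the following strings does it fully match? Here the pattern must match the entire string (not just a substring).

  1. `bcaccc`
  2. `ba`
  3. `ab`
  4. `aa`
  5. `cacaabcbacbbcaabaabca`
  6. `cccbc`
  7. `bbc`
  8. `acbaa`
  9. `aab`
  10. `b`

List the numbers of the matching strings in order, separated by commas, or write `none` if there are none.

1. `bcaccc` → no match
2. `ba` → no match
3. `ab` → no match
4. `aa` → match
5 → no match
6. `cccbc` → no match
7. `bbc` → no match
8. `acbaa` → no match
9. `aab` → no match
10. `b` → no match

4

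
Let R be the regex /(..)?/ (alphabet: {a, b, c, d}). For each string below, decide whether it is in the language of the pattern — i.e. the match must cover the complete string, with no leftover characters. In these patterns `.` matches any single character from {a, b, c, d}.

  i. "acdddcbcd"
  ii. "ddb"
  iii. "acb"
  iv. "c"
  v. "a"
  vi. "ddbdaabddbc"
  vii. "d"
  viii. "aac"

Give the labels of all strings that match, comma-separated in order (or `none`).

i → no match
ii → no match
iii → no match
iv → no match
v → no match
vi → no match
vii → no match
viii → no match

none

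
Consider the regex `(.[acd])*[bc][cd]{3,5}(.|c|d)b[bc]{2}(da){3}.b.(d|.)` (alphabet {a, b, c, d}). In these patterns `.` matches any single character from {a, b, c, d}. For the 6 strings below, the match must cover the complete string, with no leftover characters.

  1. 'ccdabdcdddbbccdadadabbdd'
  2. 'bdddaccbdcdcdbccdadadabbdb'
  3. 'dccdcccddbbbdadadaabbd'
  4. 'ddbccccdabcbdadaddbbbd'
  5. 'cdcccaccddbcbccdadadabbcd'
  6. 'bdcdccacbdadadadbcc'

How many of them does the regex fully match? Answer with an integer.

1 → match
2 → no match
3 → match
4 → no match
5 → no match
6 → no match
Total matched: 2

2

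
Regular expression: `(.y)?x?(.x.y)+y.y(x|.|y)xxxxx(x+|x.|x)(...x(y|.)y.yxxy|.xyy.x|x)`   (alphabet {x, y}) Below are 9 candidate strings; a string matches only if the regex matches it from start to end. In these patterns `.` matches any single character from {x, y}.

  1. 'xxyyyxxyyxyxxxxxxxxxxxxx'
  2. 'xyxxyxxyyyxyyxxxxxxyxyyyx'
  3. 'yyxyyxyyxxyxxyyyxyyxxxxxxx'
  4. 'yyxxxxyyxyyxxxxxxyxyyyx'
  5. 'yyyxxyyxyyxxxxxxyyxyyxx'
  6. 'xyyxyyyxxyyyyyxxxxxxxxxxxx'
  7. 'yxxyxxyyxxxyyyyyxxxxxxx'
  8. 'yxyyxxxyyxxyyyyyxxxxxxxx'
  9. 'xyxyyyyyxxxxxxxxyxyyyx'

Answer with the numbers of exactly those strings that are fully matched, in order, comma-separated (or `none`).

1 → match
2 → match
3 → no match
4 → match
5 → match
6 → match
7 → match
8 → match
9 → match

1, 2, 4, 5, 6, 7, 8, 9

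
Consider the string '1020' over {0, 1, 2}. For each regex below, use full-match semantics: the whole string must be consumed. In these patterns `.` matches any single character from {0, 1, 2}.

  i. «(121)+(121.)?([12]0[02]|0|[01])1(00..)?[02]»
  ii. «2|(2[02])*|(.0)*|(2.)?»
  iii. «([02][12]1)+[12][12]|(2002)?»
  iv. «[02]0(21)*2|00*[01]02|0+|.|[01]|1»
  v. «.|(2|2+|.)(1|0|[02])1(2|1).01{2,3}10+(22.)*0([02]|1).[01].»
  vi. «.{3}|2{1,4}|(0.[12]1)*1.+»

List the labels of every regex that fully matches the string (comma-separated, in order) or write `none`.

i → no match — must start with '121'
ii → match
iii → no match
iv → no match
v → no match
vi → match

ii, vi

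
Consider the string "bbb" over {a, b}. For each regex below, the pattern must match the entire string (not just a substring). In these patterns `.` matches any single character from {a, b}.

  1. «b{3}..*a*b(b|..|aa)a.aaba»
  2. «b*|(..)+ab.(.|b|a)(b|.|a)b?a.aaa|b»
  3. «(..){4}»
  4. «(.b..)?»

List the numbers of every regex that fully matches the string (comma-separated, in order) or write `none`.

2

1 → no match — must end with "aaba"
2 → match
3 → no match
4 → no match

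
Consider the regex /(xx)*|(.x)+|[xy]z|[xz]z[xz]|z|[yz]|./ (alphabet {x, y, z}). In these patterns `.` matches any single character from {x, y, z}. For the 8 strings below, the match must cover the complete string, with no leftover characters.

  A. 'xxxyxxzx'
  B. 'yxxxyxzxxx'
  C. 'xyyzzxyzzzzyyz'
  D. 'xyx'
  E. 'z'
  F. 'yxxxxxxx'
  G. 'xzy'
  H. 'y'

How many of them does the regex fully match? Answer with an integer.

A → no match
B → match
C → no match
D → no match
E → match
F → match
G → no match
H → match
Total matched: 4

4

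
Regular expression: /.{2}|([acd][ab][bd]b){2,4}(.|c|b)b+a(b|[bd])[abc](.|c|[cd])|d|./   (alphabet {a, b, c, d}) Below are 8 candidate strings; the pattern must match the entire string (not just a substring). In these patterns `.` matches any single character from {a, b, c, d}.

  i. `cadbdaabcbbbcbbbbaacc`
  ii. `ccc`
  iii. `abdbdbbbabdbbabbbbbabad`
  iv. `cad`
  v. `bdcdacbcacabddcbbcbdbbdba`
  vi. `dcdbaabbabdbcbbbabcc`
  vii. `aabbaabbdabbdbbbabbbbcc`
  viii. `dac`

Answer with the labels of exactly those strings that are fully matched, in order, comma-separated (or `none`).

none

i → no match
ii → no match
iii → no match
iv → no match
v → no match
vi → no match
vii → no match
viii → no match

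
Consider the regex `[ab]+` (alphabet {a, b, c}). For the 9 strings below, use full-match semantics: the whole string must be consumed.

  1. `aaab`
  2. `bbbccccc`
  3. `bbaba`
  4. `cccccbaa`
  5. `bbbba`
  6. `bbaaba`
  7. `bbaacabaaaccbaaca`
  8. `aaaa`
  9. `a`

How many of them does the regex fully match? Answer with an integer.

1 → match
2 → no match
3 → match
4 → no match
5 → match
6 → match
7 → no match
8 → match
9 → match
Total matched: 6

6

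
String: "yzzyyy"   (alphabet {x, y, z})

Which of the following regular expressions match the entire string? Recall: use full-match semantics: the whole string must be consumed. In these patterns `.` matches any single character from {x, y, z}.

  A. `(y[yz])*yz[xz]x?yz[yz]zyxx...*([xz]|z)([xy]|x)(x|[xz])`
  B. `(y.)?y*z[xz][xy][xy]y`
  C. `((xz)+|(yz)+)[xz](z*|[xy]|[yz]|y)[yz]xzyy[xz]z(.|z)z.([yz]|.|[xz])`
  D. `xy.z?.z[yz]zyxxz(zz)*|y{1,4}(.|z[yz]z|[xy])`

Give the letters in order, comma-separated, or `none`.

A → no match
B → match
C → no match
D → no match

B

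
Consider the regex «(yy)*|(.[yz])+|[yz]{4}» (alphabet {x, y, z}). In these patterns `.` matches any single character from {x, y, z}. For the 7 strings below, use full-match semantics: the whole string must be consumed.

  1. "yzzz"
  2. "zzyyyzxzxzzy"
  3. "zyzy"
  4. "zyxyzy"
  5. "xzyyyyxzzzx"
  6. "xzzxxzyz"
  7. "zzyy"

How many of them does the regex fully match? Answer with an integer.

1 → match
2 → match
3 → match
4 → match
5 → no match
6 → no match
7 → match
Total matched: 5

5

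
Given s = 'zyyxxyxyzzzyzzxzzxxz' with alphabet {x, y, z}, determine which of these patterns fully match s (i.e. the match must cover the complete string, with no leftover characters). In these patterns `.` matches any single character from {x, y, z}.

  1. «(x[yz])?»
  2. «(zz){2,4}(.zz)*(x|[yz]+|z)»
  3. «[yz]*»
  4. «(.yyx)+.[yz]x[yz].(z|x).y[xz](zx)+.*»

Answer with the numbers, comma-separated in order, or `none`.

4

1 → no match
2 → no match — must start with 'zz'
3 → no match
4 → match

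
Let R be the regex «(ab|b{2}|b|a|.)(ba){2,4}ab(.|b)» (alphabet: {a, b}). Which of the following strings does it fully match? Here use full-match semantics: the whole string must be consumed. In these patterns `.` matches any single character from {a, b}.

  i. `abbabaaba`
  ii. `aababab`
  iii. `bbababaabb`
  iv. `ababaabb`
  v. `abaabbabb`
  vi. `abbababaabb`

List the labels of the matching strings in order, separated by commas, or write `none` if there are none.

i. `abbabaaba` → match
ii. `aababab` → no match
iii. `bbababaabb` → match
iv. `ababaabb` → match
v. `abaabbabb` → no match
vi. `abbababaabb` → match

i, iii, iv, vi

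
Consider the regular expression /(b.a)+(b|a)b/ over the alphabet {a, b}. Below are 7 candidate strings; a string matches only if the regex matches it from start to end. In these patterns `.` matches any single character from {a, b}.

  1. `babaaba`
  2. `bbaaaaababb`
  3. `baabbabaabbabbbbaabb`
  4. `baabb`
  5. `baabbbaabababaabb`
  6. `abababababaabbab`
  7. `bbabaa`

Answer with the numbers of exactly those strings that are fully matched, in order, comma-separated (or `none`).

1 → no match — must end with `b`
2 → no match
3 → no match
4 → match
5 → no match
6 → no match — must start with `b`
7 → no match — must end with `b`

4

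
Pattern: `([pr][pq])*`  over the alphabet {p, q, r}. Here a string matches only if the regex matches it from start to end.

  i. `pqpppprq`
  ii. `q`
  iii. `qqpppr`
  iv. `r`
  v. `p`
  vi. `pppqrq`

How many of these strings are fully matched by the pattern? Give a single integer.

2

i → match
ii → no match
iii → no match
iv → no match
v → no match
vi → match
Total matched: 2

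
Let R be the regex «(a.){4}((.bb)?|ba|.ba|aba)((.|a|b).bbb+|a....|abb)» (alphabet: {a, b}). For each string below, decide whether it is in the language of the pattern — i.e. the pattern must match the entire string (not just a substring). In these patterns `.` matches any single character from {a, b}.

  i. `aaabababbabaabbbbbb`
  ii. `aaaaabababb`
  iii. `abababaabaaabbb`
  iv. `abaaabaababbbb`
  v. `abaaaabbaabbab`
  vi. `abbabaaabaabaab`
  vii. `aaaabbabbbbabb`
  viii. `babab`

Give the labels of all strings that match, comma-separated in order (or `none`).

ii, iii, iv

i → no match
ii → match
iii → match
iv → match
v → no match
vi → no match
vii → no match
viii → no match — must start with `a`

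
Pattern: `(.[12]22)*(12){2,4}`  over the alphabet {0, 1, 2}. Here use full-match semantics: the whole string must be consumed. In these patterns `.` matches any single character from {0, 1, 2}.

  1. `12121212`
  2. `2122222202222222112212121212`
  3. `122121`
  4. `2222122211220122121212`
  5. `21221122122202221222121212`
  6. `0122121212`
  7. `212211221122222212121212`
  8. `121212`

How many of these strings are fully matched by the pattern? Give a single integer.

1 → match
2 → match
3 → no match — must end with `12`
4 → match
5 → match
6 → match
7 → match
8 → match
Total matched: 7

7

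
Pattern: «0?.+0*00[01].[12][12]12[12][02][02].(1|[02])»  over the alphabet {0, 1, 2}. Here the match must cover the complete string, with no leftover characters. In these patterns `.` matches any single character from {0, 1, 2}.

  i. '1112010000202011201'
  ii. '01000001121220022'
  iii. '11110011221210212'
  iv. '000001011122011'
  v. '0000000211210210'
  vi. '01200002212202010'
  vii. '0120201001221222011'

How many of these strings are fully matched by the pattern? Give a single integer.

i → no match
ii → match
iii → match
iv → no match
v → match
vi → no match
vii → no match
Total matched: 3

3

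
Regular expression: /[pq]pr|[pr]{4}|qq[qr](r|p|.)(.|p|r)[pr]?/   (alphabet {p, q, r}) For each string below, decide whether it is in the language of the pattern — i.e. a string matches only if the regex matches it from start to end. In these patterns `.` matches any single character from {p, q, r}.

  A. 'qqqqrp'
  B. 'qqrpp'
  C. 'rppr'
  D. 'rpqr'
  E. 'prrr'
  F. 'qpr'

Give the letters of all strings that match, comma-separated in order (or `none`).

A, B, C, E, F

A → match
B → match
C → match
D → no match
E → match
F → match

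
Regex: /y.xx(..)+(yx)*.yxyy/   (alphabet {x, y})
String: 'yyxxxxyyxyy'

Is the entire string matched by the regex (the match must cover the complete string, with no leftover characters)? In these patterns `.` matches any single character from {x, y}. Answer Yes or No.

Yes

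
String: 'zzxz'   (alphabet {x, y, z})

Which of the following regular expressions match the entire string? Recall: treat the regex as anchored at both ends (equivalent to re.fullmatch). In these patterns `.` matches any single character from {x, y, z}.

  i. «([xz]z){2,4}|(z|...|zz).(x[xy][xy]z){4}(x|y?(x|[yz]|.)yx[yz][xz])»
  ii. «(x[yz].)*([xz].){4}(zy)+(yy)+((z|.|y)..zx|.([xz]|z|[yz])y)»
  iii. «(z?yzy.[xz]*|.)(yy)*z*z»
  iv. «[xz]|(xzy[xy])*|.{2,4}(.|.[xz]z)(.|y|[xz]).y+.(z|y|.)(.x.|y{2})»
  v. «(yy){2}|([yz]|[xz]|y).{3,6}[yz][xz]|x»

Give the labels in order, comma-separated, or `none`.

i

i → match
ii → no match
iii → no match
iv → no match
v → no match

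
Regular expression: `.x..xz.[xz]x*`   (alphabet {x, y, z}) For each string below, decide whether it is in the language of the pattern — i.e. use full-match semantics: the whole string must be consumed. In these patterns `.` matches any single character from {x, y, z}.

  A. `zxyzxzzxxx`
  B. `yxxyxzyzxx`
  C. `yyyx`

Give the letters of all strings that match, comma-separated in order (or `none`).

A, B

A. `zxyzxzzxxx` → match
B. `yxxyxzyzxx` → match
C. `yyyx` → no match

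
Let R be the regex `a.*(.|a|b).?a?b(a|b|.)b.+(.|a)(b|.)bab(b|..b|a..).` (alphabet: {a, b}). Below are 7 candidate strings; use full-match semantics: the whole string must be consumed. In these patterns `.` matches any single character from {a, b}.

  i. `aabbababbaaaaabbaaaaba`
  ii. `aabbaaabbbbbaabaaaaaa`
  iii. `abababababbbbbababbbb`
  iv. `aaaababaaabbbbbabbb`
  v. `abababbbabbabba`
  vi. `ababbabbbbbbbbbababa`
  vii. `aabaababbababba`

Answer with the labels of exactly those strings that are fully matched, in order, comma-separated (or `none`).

i → no match
ii → no match
iii → no match
iv → match
v → match
vi → no match
vii → no match

iv, v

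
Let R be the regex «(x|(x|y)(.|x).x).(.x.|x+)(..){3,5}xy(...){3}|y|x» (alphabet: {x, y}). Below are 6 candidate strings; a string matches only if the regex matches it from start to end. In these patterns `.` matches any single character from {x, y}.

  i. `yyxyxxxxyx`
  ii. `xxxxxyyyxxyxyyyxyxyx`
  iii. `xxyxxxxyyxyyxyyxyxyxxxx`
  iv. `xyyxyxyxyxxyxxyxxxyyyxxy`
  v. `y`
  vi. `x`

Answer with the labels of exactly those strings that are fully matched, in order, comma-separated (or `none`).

i → no match
ii → match
iii → match
iv → match
v → match
vi → match

ii, iii, iv, v, vi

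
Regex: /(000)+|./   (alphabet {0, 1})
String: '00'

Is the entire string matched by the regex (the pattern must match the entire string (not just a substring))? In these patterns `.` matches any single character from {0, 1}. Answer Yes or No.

No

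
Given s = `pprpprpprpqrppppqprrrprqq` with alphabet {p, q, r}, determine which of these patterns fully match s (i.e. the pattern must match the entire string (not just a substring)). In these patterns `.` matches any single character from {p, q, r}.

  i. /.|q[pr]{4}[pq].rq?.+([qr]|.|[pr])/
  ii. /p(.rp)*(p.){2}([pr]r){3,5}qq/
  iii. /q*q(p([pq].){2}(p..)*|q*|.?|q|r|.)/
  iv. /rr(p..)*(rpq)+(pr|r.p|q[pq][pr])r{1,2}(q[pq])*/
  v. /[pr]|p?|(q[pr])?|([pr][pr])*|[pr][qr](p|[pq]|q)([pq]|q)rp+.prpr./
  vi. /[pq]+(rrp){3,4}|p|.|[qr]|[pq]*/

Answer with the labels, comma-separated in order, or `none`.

i → no match
ii → match
iii → no match
iv → no match — must start with `rr`
v → no match
vi → no match

ii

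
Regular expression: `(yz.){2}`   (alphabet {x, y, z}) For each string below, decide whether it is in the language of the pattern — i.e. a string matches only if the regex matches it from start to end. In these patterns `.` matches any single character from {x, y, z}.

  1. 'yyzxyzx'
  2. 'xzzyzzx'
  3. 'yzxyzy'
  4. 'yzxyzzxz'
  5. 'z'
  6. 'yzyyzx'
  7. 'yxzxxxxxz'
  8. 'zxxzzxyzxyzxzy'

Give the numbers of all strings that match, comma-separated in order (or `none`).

3, 6

1 → no match — must start with 'yz'
2 → no match — must start with 'yz'
3 → match
4 → no match
5 → no match — must start with 'yz'
6 → match
7 → no match — must start with 'yz'
8 → no match — must start with 'yz'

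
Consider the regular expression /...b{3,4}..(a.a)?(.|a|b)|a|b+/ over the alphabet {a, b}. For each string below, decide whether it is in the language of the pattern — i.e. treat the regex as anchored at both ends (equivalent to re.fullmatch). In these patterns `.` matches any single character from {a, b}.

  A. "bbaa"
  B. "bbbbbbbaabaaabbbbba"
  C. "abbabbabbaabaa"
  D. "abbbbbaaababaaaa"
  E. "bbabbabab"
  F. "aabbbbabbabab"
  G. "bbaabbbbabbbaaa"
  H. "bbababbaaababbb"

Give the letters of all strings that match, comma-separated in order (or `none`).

A → no match
B → no match
C → no match
D → no match
E → no match
F → no match
G → no match
H → no match

none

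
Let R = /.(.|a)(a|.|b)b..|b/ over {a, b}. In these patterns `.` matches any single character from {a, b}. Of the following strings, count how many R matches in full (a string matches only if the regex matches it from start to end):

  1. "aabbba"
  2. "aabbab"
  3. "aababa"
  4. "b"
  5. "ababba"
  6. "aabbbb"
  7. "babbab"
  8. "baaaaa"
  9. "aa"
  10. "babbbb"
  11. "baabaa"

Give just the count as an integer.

8

1. "aabbba" → match
2. "aabbab" → match
3. "aababa" → no match
4. "b" → match
5. "ababba" → match
6. "aabbbb" → match
7. "babbab" → match
8. "baaaaa" → no match
9. "aa" → no match
10. "babbbb" → match
11. "baabaa" → match
Total matched: 8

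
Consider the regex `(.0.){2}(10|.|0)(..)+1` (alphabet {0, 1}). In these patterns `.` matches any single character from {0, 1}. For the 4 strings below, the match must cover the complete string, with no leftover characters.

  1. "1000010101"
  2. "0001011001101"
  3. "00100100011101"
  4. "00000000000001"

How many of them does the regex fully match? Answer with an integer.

1. "1000010101" → match
2 → match
3 → match
4 → match
Total matched: 4

4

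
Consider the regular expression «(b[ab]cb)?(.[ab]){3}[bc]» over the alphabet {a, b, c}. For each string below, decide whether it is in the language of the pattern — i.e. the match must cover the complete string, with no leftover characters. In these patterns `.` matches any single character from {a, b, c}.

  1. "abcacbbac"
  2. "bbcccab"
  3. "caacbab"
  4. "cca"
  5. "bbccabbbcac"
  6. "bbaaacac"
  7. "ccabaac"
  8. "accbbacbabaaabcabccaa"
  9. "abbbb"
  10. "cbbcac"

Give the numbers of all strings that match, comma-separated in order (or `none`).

none

1 → no match
2 → no match
3 → no match
4 → no match
5 → no match
6 → no match
7 → no match
8 → no match
9 → no match
10 → no match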